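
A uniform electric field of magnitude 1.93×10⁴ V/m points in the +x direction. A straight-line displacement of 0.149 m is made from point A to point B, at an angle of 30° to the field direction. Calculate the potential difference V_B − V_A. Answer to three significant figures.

Only the component of displacement along E changes the potential: ΔV = −E·d·cosθ.
ΔV = −(1.93×10⁴ V/m)(0.149 m)cos30° = -2490 V.

-2490 V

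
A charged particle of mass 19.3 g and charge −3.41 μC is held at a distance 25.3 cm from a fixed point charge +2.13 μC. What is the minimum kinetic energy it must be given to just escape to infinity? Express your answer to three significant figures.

To just escape, total mechanical energy must reach zero at infinity: ½mv²_min + U = 0, so ½mv²_min = −U = |kQq|/r.
|U| = |kQq|/r = (8.99×10⁹ N·m²/C²)(2.13×10⁻⁶)(3.41×10⁻⁶)/(0.253) = 0.258 J.

0.258 J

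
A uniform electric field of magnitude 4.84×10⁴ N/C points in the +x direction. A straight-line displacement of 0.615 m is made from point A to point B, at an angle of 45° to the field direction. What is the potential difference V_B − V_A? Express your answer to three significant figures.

-2.10×10⁴ V

Only the component of displacement along E changes the potential: ΔV = −E·d·cosθ.
ΔV = −(4.84×10⁴ V/m)(0.615 m)cos45° = -2.10×10⁴ V.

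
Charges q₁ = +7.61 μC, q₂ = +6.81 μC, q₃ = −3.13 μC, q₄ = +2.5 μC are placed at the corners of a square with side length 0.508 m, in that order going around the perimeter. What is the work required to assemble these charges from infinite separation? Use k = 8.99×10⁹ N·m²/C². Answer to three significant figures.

0.653 J

The work to assemble the configuration equals its total potential energy, U = Σ kqᵢqⱼ/rᵢⱼ over all pairs.
The four side pairs have separation 0.508 m and the two diagonal pairs 0.718 m.
Summing all 6 pair terms gives U = 0.653 J.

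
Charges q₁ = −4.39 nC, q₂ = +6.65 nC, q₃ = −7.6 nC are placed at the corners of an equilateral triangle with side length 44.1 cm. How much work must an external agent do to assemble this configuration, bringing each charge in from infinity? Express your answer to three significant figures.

-9.45×10⁻⁷ J

The work to assemble the configuration equals its total potential energy, U = Σ kqᵢqⱼ/rᵢⱼ over all pairs.
All three pair separations equal the side length, 0.441 m.
U = (-5.95×10⁻⁷) + (6.80×10⁻⁷) + (-1.03×10⁻⁶) = -9.45×10⁻⁷ J.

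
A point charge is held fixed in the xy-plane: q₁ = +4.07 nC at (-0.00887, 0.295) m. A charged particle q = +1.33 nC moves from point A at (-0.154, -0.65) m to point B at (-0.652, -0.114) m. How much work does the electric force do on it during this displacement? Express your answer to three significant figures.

-1.29×10⁻⁸ J

The work done by the electric force is W_field = −ΔU = −q(V_B − V_A) = q(V_A − V_B).
At A: distance to the source charge is 0.956 m; V_A = kq₁/r = 38.3 V.
At B: distance to the source charge is 0.762 m; V_B = kq₁/r = 48.0 V.
ΔV = V_B − V_A = 9.74 V.
W_field = −qΔV = −(1.33×10⁻⁹ C)(9.74 V) = -1.29×10⁻⁸ J.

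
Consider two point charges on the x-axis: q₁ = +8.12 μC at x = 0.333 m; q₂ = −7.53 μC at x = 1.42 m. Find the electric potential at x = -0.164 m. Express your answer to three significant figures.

1.04×10⁵ V

Electric potential is a scalar, so the contributions from each charge add algebraically: V = Σ kqᵢ/rᵢ.
Distances from the field point to each charge: r₁ = 0.497 m, r₂ = 1.58 m.
V = k[(8.12×10⁻⁶)/(0.497) + (-7.53×10⁻⁶)/(1.58)] = 1.04×10⁵ V.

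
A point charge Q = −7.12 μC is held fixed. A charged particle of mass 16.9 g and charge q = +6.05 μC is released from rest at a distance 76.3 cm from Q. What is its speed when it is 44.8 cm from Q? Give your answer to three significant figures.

Only the electrostatic force acts, so mechanical energy is conserved: ½mv² = U₁ − U₂ = kQq(1/r₁ − 1/r₂).
U₁ − U₂ = (8.99×10⁹ N·m²/C²)(-7.12×10⁻⁶ C)(6.05×10⁻⁶ C)(1/0.763 − 1/0.448) = 0.357 J.
v = √(2·0.357/0.0169) = 6.50 m/s.

6.50 m/s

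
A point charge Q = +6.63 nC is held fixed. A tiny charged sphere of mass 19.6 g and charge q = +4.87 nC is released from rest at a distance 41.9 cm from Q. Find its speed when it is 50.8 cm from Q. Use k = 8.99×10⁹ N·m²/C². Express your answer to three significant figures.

Only the electrostatic force acts, so mechanical energy is conserved: ½mv² = U₁ − U₂ = kQq(1/r₁ − 1/r₂).
U₁ − U₂ = (8.99×10⁹ N·m²/C²)(6.63×10⁻⁹ C)(4.87×10⁻⁹ C)(1/0.419 − 1/0.508) = 1.21×10⁻⁷ J.
v = √(2·1.21×10⁻⁷/0.0196) = 3.52×10⁻³ m/s.

3.52×10⁻³ m/s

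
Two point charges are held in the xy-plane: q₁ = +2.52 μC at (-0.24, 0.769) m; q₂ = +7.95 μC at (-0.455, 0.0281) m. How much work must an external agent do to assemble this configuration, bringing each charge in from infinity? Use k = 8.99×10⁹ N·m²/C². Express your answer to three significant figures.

0.233 J

The work to assemble the configuration equals its total potential energy, U = Σ kqᵢqⱼ/rᵢⱼ over all pairs.
Pair separations: r₁₂ = 0.771 m.
U = (0.233) = 0.233 J.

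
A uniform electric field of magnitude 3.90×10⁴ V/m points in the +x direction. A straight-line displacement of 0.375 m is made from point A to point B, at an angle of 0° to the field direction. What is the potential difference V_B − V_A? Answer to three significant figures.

Only the component of displacement along E changes the potential: ΔV = −E·d·cosθ.
ΔV = −(3.90×10⁴ V/m)(0.375 m)cos0° = -1.46×10⁴ V.

-1.46×10⁴ V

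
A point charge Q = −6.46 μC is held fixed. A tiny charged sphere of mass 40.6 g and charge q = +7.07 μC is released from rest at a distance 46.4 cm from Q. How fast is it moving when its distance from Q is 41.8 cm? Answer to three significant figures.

Only the electrostatic force acts, so mechanical energy is conserved: ½mv² = U₁ − U₂ = kQq(1/r₁ − 1/r₂).
U₁ − U₂ = (8.99×10⁹ N·m²/C²)(-6.46×10⁻⁶ C)(7.07×10⁻⁶ C)(1/0.464 − 1/0.418) = 0.0974 J.
v = √(2·0.0974/0.0406) = 2.19 m/s.

2.19 m/s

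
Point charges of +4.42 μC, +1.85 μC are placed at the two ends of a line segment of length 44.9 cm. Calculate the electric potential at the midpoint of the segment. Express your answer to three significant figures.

2.51×10⁵ V

Electric potential is a scalar, so the contributions from each charge add algebraically: V = Σ kqᵢ/rᵢ.
Each charge is 0.225 m from the midpoint.
V = k[(4.42×10⁻⁶)/(0.225) + (1.85×10⁻⁶)/(0.225)] = 2.51×10⁵ V.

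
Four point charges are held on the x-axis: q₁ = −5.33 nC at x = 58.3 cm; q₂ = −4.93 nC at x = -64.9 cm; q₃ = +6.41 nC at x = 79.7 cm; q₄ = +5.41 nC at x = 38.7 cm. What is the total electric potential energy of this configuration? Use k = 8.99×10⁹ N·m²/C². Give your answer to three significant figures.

-2.23×10⁻⁶ J

The work to assemble the configuration equals its total potential energy, U = Σ kqᵢqⱼ/rᵢⱼ over all pairs.
Pair separations: r₁₂ = 1.23 m, r₁₃ = 0.214 m, r₁₄ = 0.196 m, r₂₃ = 1.45 m, r₂₄ = 1.04 m, r₃₄ = 0.410 m.
Summing all 6 pair terms gives U = -2.23×10⁻⁶ J.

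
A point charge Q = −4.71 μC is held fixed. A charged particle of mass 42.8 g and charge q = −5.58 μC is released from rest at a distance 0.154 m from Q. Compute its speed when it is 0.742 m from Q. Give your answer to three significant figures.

7.54 m/s

Only the electrostatic force acts, so mechanical energy is conserved: ½mv² = U₁ − U₂ = kQq(1/r₁ − 1/r₂).
U₁ − U₂ = (8.99×10⁹ N·m²/C²)(-4.71×10⁻⁶ C)(-5.58×10⁻⁶ C)(1/0.154 − 1/0.742) = 1.22 J.
v = √(2·1.22/0.0428) = 7.54 m/s.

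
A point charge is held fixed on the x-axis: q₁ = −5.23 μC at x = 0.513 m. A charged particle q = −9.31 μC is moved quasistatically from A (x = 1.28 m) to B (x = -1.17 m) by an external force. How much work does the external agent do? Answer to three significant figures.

-0.311 J

For quasistatic motion the external work equals the change in potential energy: W_ext = qΔV = q(V_B − V_A).
At A: distance to the source charge is 0.767 m; V_A = kq₁/r = -6.13×10⁴ V.
At B: distance to the source charge is 1.68 m; V_B = kq₁/r = -2.79×10⁴ V.
ΔV = V_B − V_A = 3.34×10⁴ V.
W_ext = qΔV = (-9.31×10⁻⁶ C)(3.34×10⁴ V) = -0.311 J.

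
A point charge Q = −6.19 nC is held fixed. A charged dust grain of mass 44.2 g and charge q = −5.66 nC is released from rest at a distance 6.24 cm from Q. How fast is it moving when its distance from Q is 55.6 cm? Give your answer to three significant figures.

0.0142 m/s

Only the electrostatic force acts, so mechanical energy is conserved: ½mv² = U₁ − U₂ = kQq(1/r₁ − 1/r₂).
U₁ − U₂ = (8.99×10⁹ N·m²/C²)(-6.19×10⁻⁹ C)(-5.66×10⁻⁹ C)(1/0.0624 − 1/0.556) = 4.48×10⁻⁶ J.
v = √(2·4.48×10⁻⁶/0.0442) = 0.0142 m/s.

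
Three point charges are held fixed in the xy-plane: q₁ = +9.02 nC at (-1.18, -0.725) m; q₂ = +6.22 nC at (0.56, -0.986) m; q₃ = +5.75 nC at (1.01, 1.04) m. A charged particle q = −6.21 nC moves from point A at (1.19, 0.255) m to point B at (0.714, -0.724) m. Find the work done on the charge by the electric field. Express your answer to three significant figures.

7.44×10⁻⁷ J

The work done by the electric force is W_field = −ΔU = −q(V_B − V_A) = q(V_A − V_B).
At A: distances to the source charges are 2.56 m, 1.39 m, 0.805 m; V_A = Σ kqᵢ/rᵢ = 136 V.
At B: distances to the source charges are 1.89 m, 0.304 m, 1.79 m; V_B = Σ kqᵢ/rᵢ = 256 V.
ΔV = V_B − V_A = 120 V.
W_field = −qΔV = −(-6.21×10⁻⁹ C)(120 V) = 7.44×10⁻⁷ J.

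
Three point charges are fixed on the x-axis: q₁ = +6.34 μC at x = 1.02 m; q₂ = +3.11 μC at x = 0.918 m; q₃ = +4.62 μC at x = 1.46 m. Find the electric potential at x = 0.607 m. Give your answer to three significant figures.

The total potential is the scalar sum of each charge's contribution, V = Σ kqᵢ/rᵢ.
Distances from the field point to each charge: r₁ = 0.413 m, r₂ = 0.311 m, r₃ = 0.853 m.
V = k[(6.34×10⁻⁶)/(0.413) + (3.11×10⁻⁶)/(0.311) + (4.62×10⁻⁶)/(0.853)] = 2.77×10⁵ V.

2.77×10⁵ V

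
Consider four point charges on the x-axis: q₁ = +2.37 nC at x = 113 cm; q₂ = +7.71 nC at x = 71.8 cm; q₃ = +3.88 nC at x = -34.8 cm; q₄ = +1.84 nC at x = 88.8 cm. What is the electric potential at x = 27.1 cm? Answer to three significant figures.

263 V

Electric potential is a scalar, so the contributions from each charge add algebraically: V = Σ kqᵢ/rᵢ.
Distances from the field point to each charge: r₁ = 0.859 m, r₂ = 0.447 m, r₃ = 0.619 m, r₄ = 0.617 m.
V = k[(2.37×10⁻⁹)/(0.859) + (7.71×10⁻⁹)/(0.447) + (3.88×10⁻⁹)/(0.619) + (1.84×10⁻⁹)/(0.617)] = 263 V.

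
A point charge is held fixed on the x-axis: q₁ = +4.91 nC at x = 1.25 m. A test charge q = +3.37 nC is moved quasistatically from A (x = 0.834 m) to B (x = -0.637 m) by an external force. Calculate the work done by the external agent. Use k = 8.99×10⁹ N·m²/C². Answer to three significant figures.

For quasistatic motion the external work equals the change in potential energy: W_ext = qΔV = q(V_B − V_A).
At A: distance to the source charge is 0.416 m; V_A = kq₁/r = 106 V.
At B: distance to the source charge is 1.89 m; V_B = kq₁/r = 23.4 V.
ΔV = V_B − V_A = -82.7 V.
W_ext = qΔV = (3.37×10⁻⁹ C)(-82.7 V) = -2.79×10⁻⁷ J.

-2.79×10⁻⁷ J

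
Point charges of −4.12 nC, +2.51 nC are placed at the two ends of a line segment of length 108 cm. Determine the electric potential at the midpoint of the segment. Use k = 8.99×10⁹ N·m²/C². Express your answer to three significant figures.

-26.8 V

The total potential is the scalar sum of each charge's contribution, V = Σ kqᵢ/rᵢ.
Each charge is 0.540 m from the midpoint.
V = k[(-4.12×10⁻⁹)/(0.540) + (2.51×10⁻⁹)/(0.540)] = -26.8 V.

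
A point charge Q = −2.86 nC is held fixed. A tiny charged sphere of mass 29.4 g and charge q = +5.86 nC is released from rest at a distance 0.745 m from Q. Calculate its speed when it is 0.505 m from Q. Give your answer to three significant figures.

Only the electrostatic force acts, so mechanical energy is conserved: ½mv² = U₁ − U₂ = kQq(1/r₁ − 1/r₂).
U₁ − U₂ = (8.99×10⁹ N·m²/C²)(-2.86×10⁻⁹ C)(5.86×10⁻⁹ C)(1/0.745 − 1/0.505) = 9.61×10⁻⁸ J.
v = √(2·9.61×10⁻⁸/0.0294) = 2.56×10⁻³ m/s.

2.56×10⁻³ m/s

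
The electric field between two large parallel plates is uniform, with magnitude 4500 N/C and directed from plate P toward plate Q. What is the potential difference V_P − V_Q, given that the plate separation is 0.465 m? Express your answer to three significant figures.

2090 V

In a uniform field, potential decreases in the direction of E: ΔV = −E·d for a displacement d parallel to E.
Going from Q to P is a displacement of 0.465 m opposite to the field, so V_P − V_Q = +Ed = 2090 V.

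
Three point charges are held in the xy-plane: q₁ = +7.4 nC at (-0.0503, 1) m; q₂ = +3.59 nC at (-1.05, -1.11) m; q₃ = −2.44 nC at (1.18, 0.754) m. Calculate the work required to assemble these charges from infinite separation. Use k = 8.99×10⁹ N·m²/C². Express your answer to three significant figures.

The work to assemble the configuration equals its total potential energy, U = Σ kqᵢqⱼ/rᵢⱼ over all pairs.
Pair separations: r₁₂ = 2.33 m, r₁₃ = 1.25 m, r₂₃ = 2.91 m.
U = (1.02×10⁻⁷) + (-1.29×10⁻⁷) + (-2.71×10⁻⁸) = -5.42×10⁻⁸ J.

-5.42×10⁻⁸ J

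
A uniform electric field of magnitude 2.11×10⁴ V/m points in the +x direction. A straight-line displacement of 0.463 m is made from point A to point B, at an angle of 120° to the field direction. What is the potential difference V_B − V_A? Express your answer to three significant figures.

4880 V

Only the component of displacement along E changes the potential: ΔV = −E·d·cosθ.
ΔV = −(2.11×10⁴ V/m)(0.463 m)cos120° = 4880 V.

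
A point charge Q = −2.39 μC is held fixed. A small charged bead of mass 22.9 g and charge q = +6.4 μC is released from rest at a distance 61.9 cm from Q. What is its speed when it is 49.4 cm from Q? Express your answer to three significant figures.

Only the electrostatic force acts, so mechanical energy is conserved: ½mv² = U₁ − U₂ = kQq(1/r₁ − 1/r₂).
U₁ − U₂ = (8.99×10⁹ N·m²/C²)(-2.39×10⁻⁶ C)(6.40×10⁻⁶ C)(1/0.619 − 1/0.494) = 0.0562 J.
v = √(2·0.0562/0.0229) = 2.22 m/s.

2.22 m/s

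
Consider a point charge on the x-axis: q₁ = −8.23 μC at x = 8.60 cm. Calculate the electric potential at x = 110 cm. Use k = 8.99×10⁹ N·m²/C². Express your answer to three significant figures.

-7.30×10⁴ V

The total potential is the scalar sum of each charge's contribution, V = Σ kqᵢ/rᵢ.
V = k[(-8.23×10⁻⁶)/(1.01)] = -7.30×10⁴ V.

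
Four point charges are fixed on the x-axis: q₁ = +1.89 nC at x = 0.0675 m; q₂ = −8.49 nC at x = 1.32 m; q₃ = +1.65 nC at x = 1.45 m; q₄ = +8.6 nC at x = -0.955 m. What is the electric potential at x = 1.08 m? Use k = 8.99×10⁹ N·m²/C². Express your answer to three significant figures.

The total potential is the scalar sum of each charge's contribution, V = Σ kqᵢ/rᵢ.
Distances from the field point to each charge: r₁ = 1.01 m, r₂ = 0.240 m, r₃ = 0.370 m, r₄ = 2.04 m.
V = k[(1.89×10⁻⁹)/(1.01) + (-8.49×10⁻⁹)/(0.240) + (1.65×10⁻⁹)/(0.370) + (8.60×10⁻⁹)/(2.04)] = -223 V.

-223 V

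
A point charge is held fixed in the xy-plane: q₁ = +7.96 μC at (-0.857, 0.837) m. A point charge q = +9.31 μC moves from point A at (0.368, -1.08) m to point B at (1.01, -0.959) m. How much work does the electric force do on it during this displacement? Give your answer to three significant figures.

0.0357 J

The work done by the electric force is W_field = −ΔU = −q(V_B − V_A) = q(V_A − V_B).
At A: distance to the source charge is 2.27 m; V_A = kq₁/r = 3.15×10⁴ V.
At B: distance to the source charge is 2.59 m; V_B = kq₁/r = 2.76×10⁴ V.
ΔV = V_B − V_A = -3830 V.
W_field = −qΔV = −(9.31×10⁻⁶ C)(-3830 V) = 0.0357 J.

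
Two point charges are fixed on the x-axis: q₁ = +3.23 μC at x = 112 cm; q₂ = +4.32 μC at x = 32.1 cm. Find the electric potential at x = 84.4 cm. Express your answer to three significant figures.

The total potential is the scalar sum of each charge's contribution, V = Σ kqᵢ/rᵢ.
Distances from the field point to each charge: r₁ = 0.276 m, r₂ = 0.523 m.
V = k[(3.23×10⁻⁶)/(0.276) + (4.32×10⁻⁶)/(0.523)] = 1.79×10⁵ V.

1.79×10⁵ V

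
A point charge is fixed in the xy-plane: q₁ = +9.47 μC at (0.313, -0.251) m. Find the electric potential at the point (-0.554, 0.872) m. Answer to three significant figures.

6.00×10⁴ V

Electric potential is a scalar, so the contributions from each charge add algebraically: V = Σ kqᵢ/rᵢ.
Distances from the field point to each charge: r₁ = 1.42 m.
V = k[(9.47×10⁻⁶)/(1.42)] = 6.00×10⁴ V.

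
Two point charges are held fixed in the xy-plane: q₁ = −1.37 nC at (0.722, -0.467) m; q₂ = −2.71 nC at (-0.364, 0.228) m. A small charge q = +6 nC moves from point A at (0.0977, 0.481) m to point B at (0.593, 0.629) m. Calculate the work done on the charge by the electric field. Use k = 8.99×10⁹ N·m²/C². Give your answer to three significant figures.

-1.35×10⁻⁷ J

The work done by the electric force is W_field = −ΔU = −q(V_B − V_A) = q(V_A − V_B).
At A: distances to the source charges are 1.14 m, 0.526 m; V_A = Σ kqᵢ/rᵢ = -57.1 V.
At B: distances to the source charges are 1.10 m, 1.04 m; V_B = Σ kqᵢ/rᵢ = -34.6 V.
ΔV = V_B − V_A = 22.5 V.
W_field = −qΔV = −(6.00×10⁻⁹ C)(22.5 V) = -1.35×10⁻⁷ J.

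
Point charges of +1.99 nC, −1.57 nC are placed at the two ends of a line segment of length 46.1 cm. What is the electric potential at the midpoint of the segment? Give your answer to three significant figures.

The total potential is the scalar sum of each charge's contribution, V = Σ kqᵢ/rᵢ.
Each charge is 0.231 m from the midpoint.
V = k[(1.99×10⁻⁹)/(0.231) + (-1.57×10⁻⁹)/(0.231)] = 16.4 V.

16.4 V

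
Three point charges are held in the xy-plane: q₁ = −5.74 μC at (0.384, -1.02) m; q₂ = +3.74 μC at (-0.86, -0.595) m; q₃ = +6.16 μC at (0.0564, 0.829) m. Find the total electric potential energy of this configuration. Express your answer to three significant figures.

The work to assemble the configuration equals its total potential energy, U = Σ kqᵢqⱼ/rᵢⱼ over all pairs.
Pair separations: r₁₂ = 1.31 m, r₁₃ = 1.88 m, r₂₃ = 1.69 m.
U = (-0.147) + (-0.169) + (0.122) = -0.194 J.

-0.194 J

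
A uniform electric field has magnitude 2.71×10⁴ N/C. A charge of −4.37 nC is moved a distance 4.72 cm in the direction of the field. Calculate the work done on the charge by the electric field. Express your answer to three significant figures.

-5.59×10⁻⁶ J

The potential change for a displacement 4.72 cm in the direction of the field is ΔV = −Ed = -1280 V.
W_field = −qΔV = -5.59×10⁻⁶ J.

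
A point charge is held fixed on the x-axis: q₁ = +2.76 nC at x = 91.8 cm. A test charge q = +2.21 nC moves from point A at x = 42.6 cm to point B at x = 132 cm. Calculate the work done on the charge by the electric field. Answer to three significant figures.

-2.50×10⁻⁸ J

The work done by the electric force is W_field = −ΔU = −q(V_B − V_A) = q(V_A − V_B).
At A: distance to the source charge is 0.492 m; V_A = kq₁/r = 50.4 V.
At B: distance to the source charge is 0.402 m; V_B = kq₁/r = 61.7 V.
ΔV = V_B − V_A = 11.3 V.
W_field = −qΔV = −(2.21×10⁻⁹ C)(11.3 V) = -2.50×10⁻⁸ J.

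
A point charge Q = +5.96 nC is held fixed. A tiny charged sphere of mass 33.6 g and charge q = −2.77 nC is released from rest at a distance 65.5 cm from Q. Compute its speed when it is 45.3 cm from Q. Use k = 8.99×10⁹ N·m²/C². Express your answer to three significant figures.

Only the electrostatic force acts, so mechanical energy is conserved: ½mv² = U₁ − U₂ = kQq(1/r₁ − 1/r₂).
U₁ − U₂ = (8.99×10⁹ N·m²/C²)(5.96×10⁻⁹ C)(-2.77×10⁻⁹ C)(1/0.655 − 1/0.453) = 1.01×10⁻⁷ J.
v = √(2·1.01×10⁻⁷/0.0336) = 2.45×10⁻³ m/s.

2.45×10⁻³ m/s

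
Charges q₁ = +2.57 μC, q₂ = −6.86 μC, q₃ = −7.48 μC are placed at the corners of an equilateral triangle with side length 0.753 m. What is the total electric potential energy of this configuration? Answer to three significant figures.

The assembly work is the sum of pairwise potential energies, U = Σ_{i<j} kqᵢqⱼ/rᵢⱼ.
All three pair separations equal the side length, 0.753 m.
U = (-0.210) + (-0.230) + (0.613) = 0.173 J.

0.173 J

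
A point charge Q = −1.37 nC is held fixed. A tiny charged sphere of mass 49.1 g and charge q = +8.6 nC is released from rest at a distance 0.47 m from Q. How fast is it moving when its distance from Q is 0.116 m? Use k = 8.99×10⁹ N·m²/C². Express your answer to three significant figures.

5.29×10⁻³ m/s

Only the electrostatic force acts, so mechanical energy is conserved: ½mv² = U₁ − U₂ = kQq(1/r₁ − 1/r₂).
U₁ − U₂ = (8.99×10⁹ N·m²/C²)(-1.37×10⁻⁹ C)(8.60×10⁻⁹ C)(1/0.470 − 1/0.116) = 6.88×10⁻⁷ J.
v = √(2·6.88×10⁻⁷/0.0491) = 5.29×10⁻³ m/s.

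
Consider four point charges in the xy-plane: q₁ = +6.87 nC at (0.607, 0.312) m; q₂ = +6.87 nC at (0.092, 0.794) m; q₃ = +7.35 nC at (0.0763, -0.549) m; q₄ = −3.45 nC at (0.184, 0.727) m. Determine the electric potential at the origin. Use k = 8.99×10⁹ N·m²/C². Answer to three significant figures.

The total potential is the scalar sum of each charge's contribution, V = Σ kqᵢ/rᵢ.
Distances from the field point to each charge: r₁ = 0.682 m, r₂ = 0.799 m, r₃ = 0.554 m, r₄ = 0.750 m.
V = k[(6.87×10⁻⁹)/(0.682) + (6.87×10⁻⁹)/(0.799) + (7.35×10⁻⁹)/(0.554) + (-3.45×10⁻⁹)/(0.750)] = 246 V.

246 V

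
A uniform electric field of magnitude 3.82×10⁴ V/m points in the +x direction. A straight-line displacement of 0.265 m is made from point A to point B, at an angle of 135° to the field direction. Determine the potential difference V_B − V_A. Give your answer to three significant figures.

Only the component of displacement along E changes the potential: ΔV = −E·d·cosθ.
ΔV = −(3.82×10⁴ V/m)(0.265 m)cos135° = 7160 V.

7160 V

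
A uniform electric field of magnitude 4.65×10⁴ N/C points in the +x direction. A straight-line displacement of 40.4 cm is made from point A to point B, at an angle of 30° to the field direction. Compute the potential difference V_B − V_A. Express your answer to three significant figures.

-1.63×10⁴ V

Only the component of displacement along E changes the potential: ΔV = −E·d·cosθ.
ΔV = −(4.65×10⁴ V/m)(0.404 m)cos30° = -1.63×10⁴ V.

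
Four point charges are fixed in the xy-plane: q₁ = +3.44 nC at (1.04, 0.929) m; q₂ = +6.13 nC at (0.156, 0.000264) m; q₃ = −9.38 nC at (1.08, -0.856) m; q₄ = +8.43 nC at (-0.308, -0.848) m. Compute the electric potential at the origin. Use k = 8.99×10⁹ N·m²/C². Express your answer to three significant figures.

398 V

Electric potential is a scalar, so the contributions from each charge add algebraically: V = Σ kqᵢ/rᵢ.
Distances from the field point to each charge: r₁ = 1.39 m, r₂ = 0.156 m, r₃ = 1.38 m, r₄ = 0.902 m.
V = k[(3.44×10⁻⁹)/(1.39) + (6.13×10⁻⁹)/(0.156) + (-9.38×10⁻⁹)/(1.38) + (8.43×10⁻⁹)/(0.902)] = 398 V.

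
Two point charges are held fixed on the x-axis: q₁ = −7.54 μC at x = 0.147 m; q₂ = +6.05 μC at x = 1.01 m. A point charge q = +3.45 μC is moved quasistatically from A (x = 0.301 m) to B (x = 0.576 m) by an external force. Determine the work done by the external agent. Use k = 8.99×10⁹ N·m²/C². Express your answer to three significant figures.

For quasistatic motion the external work equals the change in potential energy: W_ext = qΔV = q(V_B − V_A).
At A: distances to the source charges are 0.154 m, 0.709 m; V_A = Σ kqᵢ/rᵢ = -3.63×10⁵ V.
At B: distances to the source charges are 0.429 m, 0.434 m; V_B = Σ kqᵢ/rᵢ = -3.27×10⁴ V.
ΔV = V_B − V_A = 3.31×10⁵ V.
W_ext = qΔV = (3.45×10⁻⁶ C)(3.31×10⁵ V) = 1.14 J.

1.14 J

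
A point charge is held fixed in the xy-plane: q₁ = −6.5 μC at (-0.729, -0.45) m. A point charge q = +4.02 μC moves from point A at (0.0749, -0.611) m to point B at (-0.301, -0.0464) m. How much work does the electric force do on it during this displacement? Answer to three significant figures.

The work done by the electric force is W_field = −ΔU = −q(V_B − V_A) = q(V_A − V_B).
At A: distance to the source charge is 0.820 m; V_A = kq₁/r = -7.13×10⁴ V.
At B: distance to the source charge is 0.588 m; V_B = kq₁/r = -9.93×10⁴ V.
ΔV = V_B − V_A = -2.81×10⁴ V.
W_field = −qΔV = −(4.02×10⁻⁶ C)(-2.81×10⁴ V) = 0.113 J.

0.113 J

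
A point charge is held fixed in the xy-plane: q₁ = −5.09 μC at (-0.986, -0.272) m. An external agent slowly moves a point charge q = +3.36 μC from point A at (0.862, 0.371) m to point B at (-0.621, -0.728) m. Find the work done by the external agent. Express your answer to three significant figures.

-0.185 J

For quasistatic motion the external work equals the change in potential energy: W_ext = qΔV = q(V_B − V_A).
At A: distance to the source charge is 1.96 m; V_A = kq₁/r = -2.34×10⁴ V.
At B: distance to the source charge is 0.584 m; V_B = kq₁/r = -7.83×10⁴ V.
ΔV = V_B − V_A = -5.50×10⁴ V.
W_ext = qΔV = (3.36×10⁻⁶ C)(-5.50×10⁴ V) = -0.185 J.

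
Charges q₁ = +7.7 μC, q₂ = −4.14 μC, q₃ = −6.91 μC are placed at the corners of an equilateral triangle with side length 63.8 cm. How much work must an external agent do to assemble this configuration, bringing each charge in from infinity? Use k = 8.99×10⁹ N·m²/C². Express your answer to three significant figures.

The work to assemble the configuration equals its total potential energy, U = Σ kqᵢqⱼ/rᵢⱼ over all pairs.
All three pair separations equal the side length, 0.638 m.
U = (-0.449) + (-0.750) + (0.403) = -0.796 J.

-0.796 J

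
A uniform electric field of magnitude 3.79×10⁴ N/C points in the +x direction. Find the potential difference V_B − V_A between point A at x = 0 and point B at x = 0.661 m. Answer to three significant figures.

In a uniform field, potential decreases in the direction of E: V_B − V_A = −E·Δx.
V_B − V_A = −(3.79×10⁴ V/m)(0.661 m) = -2.51×10⁴ V.

-2.51×10⁴ V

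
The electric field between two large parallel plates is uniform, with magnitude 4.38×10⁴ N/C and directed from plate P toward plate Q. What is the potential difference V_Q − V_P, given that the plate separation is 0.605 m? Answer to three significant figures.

-2.65×10⁴ V

In a uniform field, potential decreases in the direction of E: ΔV = −E·d for a displacement d parallel to E.
Going from P to Q is a displacement of 0.605 m along the field, so V_Q − V_P = −Ed = -2.65×10⁴ V.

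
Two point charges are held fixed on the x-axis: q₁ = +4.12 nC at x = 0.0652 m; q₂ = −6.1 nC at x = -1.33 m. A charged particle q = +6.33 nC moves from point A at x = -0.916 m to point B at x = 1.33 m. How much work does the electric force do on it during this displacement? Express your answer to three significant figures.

The work done by the electric force is W_field = −ΔU = −q(V_B − V_A) = q(V_A − V_B).
At A: distances to the source charges are 0.981 m, 0.414 m; V_A = Σ kqᵢ/rᵢ = -94.7 V.
At B: distances to the source charges are 1.26 m, 2.66 m; V_B = Σ kqᵢ/rᵢ = 8.67 V.
ΔV = V_B − V_A = 103 V.
W_field = −qΔV = −(6.33×10⁻⁹ C)(103 V) = -6.54×10⁻⁷ J.

-6.54×10⁻⁷ J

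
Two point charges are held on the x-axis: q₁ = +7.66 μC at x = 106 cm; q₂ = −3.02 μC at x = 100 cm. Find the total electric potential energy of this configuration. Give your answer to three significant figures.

The assembly work is the sum of pairwise potential energies, U = Σ_{i<j} kqᵢqⱼ/rᵢⱼ.
Pair separations: r₁₂ = 0.0600 m.
U = (-3.47) = -3.47 J.

-3.47 J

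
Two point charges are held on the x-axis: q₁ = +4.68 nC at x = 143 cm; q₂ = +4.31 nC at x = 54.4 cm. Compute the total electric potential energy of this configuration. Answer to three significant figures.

2.05×10⁻⁷ J

The work to assemble the configuration equals its total potential energy, U = Σ kqᵢqⱼ/rᵢⱼ over all pairs.
Pair separations: r₁₂ = 0.886 m.
U = (2.05×10⁻⁷) = 2.05×10⁻⁷ J.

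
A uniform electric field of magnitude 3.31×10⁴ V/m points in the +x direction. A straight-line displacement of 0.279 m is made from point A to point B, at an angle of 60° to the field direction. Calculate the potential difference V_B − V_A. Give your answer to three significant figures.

Only the component of displacement along E changes the potential: ΔV = −E·d·cosθ.
ΔV = −(3.31×10⁴ V/m)(0.279 m)cos60° = -4620 V.

-4620 V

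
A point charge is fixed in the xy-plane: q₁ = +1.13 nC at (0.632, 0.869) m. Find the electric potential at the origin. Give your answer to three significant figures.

9.45 V

The total potential is the scalar sum of each charge's contribution, V = Σ kqᵢ/rᵢ.
Distances from the field point to each charge: r₁ = 1.07 m.
V = k[(1.13×10⁻⁹)/(1.07)] = 9.45 V.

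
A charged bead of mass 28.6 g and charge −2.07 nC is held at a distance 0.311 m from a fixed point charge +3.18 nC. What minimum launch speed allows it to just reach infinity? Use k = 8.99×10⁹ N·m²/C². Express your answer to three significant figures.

3.65×10⁻³ m/s

To just escape, total mechanical energy must reach zero at infinity: ½mv²_min + U = 0, so ½mv²_min = −U = |kQq|/r.
|U| = |kQq|/r = (8.99×10⁹ N·m²/C²)(3.18×10⁻⁹)(2.07×10⁻⁹)/(0.311) = 1.90×10⁻⁷ J.
v_min = √(2|U|/m) = √(2·1.90×10⁻⁷/0.0286) = 3.65×10⁻³ m/s.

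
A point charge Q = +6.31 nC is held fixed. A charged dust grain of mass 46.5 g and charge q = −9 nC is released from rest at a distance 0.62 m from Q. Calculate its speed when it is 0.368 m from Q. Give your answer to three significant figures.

4.92×10⁻³ m/s

Only the electrostatic force acts, so mechanical energy is conserved: ½mv² = U₁ − U₂ = kQq(1/r₁ − 1/r₂).
U₁ − U₂ = (8.99×10⁹ N·m²/C²)(6.31×10⁻⁹ C)(-9.00×10⁻⁹ C)(1/0.620 − 1/0.368) = 5.64×10⁻⁷ J.
v = √(2·5.64×10⁻⁷/0.0465) = 4.92×10⁻³ m/s.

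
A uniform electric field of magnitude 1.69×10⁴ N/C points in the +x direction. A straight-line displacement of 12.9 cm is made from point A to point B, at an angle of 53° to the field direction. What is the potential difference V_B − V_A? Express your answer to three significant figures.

-1310 V

Only the component of displacement along E changes the potential: ΔV = −E·d·cosθ.
ΔV = −(1.69×10⁴ V/m)(0.129 m)cos53° = -1310 V.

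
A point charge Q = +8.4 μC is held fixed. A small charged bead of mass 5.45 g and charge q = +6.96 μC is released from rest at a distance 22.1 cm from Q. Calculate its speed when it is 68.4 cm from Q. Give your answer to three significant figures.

Only the electrostatic force acts, so mechanical energy is conserved: ½mv² = U₁ − U₂ = kQq(1/r₁ − 1/r₂).
U₁ − U₂ = (8.99×10⁹ N·m²/C²)(8.40×10⁻⁶ C)(6.96×10⁻⁶ C)(1/0.221 − 1/0.684) = 1.61 J.
v = √(2·1.61/5.45×10⁻³) = 24.3 m/s.

24.3 m/s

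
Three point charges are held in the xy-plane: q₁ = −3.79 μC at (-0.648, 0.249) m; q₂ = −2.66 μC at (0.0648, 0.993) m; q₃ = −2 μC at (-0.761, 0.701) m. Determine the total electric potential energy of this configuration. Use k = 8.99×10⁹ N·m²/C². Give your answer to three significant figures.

The work to assemble the configuration equals its total potential energy, U = Σ kqᵢqⱼ/rᵢⱼ over all pairs.
Pair separations: r₁₂ = 1.03 m, r₁₃ = 0.466 m, r₂₃ = 0.876 m.
U = (0.0880) + (0.146) + (0.0546) = 0.289 J.

0.289 J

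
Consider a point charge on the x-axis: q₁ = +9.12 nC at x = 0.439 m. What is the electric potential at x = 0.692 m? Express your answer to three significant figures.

Electric potential is a scalar, so the contributions from each charge add algebraically: V = Σ kqᵢ/rᵢ.
V = k[(9.12×10⁻⁹)/(0.253)] = 324 V.

324 V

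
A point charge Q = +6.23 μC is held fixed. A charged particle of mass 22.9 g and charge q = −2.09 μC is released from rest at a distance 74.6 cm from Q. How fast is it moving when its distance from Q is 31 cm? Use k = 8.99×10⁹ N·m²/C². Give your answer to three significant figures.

4.39 m/s

Only the electrostatic force acts, so mechanical energy is conserved: ½mv² = U₁ − U₂ = kQq(1/r₁ − 1/r₂).
U₁ − U₂ = (8.99×10⁹ N·m²/C²)(6.23×10⁻⁶ C)(-2.09×10⁻⁶ C)(1/0.746 − 1/0.310) = 0.221 J.
v = √(2·0.221/0.0229) = 4.39 m/s.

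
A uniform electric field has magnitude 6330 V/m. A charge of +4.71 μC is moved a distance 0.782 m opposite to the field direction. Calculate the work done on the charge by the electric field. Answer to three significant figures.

The potential change for a displacement 0.782 m opposite to the field direction is ΔV = +Ed = 4950 V.
W_field = −qΔV = -0.0233 J.

-0.0233 J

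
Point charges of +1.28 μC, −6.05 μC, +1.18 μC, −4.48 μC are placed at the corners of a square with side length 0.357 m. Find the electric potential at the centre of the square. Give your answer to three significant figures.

-2.87×10⁵ V

The total potential is the scalar sum of each charge's contribution, V = Σ kqᵢ/rᵢ.
The distance from each corner to the centre is a√2/2 = 0.252 m.
V = k[(1.28×10⁻⁶)/(0.252) + (-6.05×10⁻⁶)/(0.252) + (1.18×10⁻⁶)/(0.252) + (-4.48×10⁻⁶)/(0.252)] = -2.87×10⁵ V.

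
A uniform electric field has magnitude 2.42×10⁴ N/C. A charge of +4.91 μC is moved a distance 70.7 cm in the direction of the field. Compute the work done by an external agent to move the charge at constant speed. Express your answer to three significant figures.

The potential change for a displacement 70.7 cm in the direction of the field is ΔV = −Ed = -1.71×10⁴ V.
W_ext = qΔV = -0.0840 J.

-0.0840 J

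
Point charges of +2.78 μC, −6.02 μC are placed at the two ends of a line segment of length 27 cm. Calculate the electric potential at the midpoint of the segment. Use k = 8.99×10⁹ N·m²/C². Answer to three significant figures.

Electric potential is a scalar, so the contributions from each charge add algebraically: V = Σ kqᵢ/rᵢ.
Each charge is 0.135 m from the midpoint.
V = k[(2.78×10⁻⁶)/(0.135) + (-6.02×10⁻⁶)/(0.135)] = -2.16×10⁵ V.

-2.16×10⁵ V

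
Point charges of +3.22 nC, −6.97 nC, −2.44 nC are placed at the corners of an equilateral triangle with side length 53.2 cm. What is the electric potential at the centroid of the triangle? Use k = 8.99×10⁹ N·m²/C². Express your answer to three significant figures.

Electric potential is a scalar, so the contributions from each charge add algebraically: V = Σ kqᵢ/rᵢ.
The distance from each vertex to the centroid is a/√3 = 0.307 m.
V = k[(3.22×10⁻⁹)/(0.307) + (-6.97×10⁻⁹)/(0.307) + (-2.44×10⁻⁹)/(0.307)] = -181 V.

-181 V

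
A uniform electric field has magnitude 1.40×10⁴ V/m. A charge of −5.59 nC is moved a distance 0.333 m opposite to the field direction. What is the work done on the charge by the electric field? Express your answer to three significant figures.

2.61×10⁻⁵ J

The potential change for a displacement 0.333 m opposite to the field direction is ΔV = +Ed = 4660 V.
W_field = −qΔV = 2.61×10⁻⁵ J.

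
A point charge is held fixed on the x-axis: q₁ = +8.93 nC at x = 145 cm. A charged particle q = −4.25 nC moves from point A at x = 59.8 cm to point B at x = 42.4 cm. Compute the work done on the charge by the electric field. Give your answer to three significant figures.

-6.79×10⁻⁸ J

The work done by the electric force is W_field = −ΔU = −q(V_B − V_A) = q(V_A − V_B).
At A: distance to the source charge is 0.852 m; V_A = kq₁/r = 94.2 V.
At B: distance to the source charge is 1.03 m; V_B = kq₁/r = 78.2 V.
ΔV = V_B − V_A = -16.0 V.
W_field = −qΔV = −(-4.25×10⁻⁹ C)(-16.0 V) = -6.79×10⁻⁸ J.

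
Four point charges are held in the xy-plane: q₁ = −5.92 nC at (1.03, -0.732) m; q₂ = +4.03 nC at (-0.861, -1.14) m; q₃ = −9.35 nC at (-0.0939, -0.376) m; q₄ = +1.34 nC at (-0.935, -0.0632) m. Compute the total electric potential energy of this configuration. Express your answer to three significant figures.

-1.17×10⁻⁷ J

The assembly work is the sum of pairwise potential energies, U = Σ_{i<j} kqᵢqⱼ/rᵢⱼ.
Pair separations: r₁₂ = 1.93 m, r₁₃ = 1.18 m, r₁₄ = 2.08 m, r₂₃ = 1.08 m, r₂₄ = 1.08 m, r₃₄ = 0.897 m.
Summing all 6 pair terms gives U = -1.17×10⁻⁷ J.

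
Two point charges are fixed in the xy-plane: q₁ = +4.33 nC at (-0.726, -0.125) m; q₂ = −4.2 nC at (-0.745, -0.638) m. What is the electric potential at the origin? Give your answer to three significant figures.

14.3 V

The total potential is the scalar sum of each charge's contribution, V = Σ kqᵢ/rᵢ.
Distances from the field point to each charge: r₁ = 0.737 m, r₂ = 0.981 m.
V = k[(4.33×10⁻⁹)/(0.737) + (-4.20×10⁻⁹)/(0.981)] = 14.3 V.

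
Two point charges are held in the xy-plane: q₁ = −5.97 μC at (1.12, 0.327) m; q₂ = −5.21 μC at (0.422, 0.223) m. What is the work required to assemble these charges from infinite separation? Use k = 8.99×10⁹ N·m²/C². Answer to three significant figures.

The assembly work is the sum of pairwise potential energies, U = Σ_{i<j} kqᵢqⱼ/rᵢⱼ.
Pair separations: r₁₂ = 0.706 m.
U = (0.396) = 0.396 J.

0.396 J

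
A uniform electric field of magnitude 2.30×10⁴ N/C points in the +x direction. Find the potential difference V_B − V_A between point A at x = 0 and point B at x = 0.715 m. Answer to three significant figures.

-1.64×10⁴ V

In a uniform field, potential decreases in the direction of E: V_B − V_A = −E·Δx.
V_B − V_A = −(2.30×10⁴ V/m)(0.715 m) = -1.64×10⁴ V.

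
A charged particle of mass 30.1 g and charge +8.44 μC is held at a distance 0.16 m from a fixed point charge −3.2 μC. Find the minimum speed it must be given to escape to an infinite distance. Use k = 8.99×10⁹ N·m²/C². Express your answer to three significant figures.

10.0 m/s

To just escape, total mechanical energy must reach zero at infinity: ½mv²_min + U = 0, so ½mv²_min = −U = |kQq|/r.
|U| = |kQq|/r = (8.99×10⁹ N·m²/C²)(3.20×10⁻⁶)(8.44×10⁻⁶)/(0.160) = 1.52 J.
v_min = √(2|U|/m) = √(2·1.52/0.0301) = 10.0 m/s.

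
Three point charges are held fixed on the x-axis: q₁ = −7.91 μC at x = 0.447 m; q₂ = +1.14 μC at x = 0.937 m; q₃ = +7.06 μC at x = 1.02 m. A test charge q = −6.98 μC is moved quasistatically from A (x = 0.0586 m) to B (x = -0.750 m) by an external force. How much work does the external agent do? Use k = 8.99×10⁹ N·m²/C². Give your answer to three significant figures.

For quasistatic motion the external work equals the change in potential energy: W_ext = qΔV = q(V_B − V_A).
At A: distances to the source charges are 0.388 m, 0.878 m, 0.961 m; V_A = Σ kqᵢ/rᵢ = -1.05×10⁵ V.
At B: distances to the source charges are 1.20 m, 1.69 m, 1.77 m; V_B = Σ kqᵢ/rᵢ = -1.75×10⁴ V.
ΔV = V_B − V_A = 8.79×10⁴ V.
W_ext = qΔV = (-6.98×10⁻⁶ C)(8.79×10⁴ V) = -0.614 J.

-0.614 J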